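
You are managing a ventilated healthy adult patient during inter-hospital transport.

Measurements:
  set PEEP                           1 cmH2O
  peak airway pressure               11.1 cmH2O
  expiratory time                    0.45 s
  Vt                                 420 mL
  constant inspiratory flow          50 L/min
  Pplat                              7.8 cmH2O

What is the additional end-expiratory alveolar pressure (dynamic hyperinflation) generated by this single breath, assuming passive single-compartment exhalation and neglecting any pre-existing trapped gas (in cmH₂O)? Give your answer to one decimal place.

1.1

Flow: 50 L/min ÷ 60 = 0.8333 L/s.
R = (PIP − Pplat)/V̇ = (11.1 − 7.8) / 0.8333 = 3.3/0.8333 = 3.96 cmH2O·s/L.
C = Vt/(Pplat − PEEP) = 420.0 / (7.8 − 1) = 420.0/6.8 = 61.765 mL/cmH2O.
τ = R × C = 3.96 × 0.06177 L/cmH2O = 0.2446 s.
Fraction remaining = e^(−Te/τ) = e^(−0.45/0.2446) = 0.1589; trapped volume = 420.0 × 0.1589 = 66.738 mL.
Additional alveolar pressure from trapping ≈ V_trapped / C = 66.738 / 61.765 = 1.081 cmH2O.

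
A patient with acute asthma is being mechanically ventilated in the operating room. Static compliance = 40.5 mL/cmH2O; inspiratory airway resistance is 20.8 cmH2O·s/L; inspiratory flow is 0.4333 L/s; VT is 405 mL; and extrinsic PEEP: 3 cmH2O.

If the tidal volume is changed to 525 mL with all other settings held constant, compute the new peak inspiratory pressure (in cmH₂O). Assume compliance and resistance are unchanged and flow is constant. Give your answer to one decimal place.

PIP = Vt/C + R·V̇ + PEEP (constant-flow equation of motion).
Only the elastic term changes: ΔPIP = ΔVt / C = (525 − 405) / 40.5 = 2.963 cmH2O.
Original PIP = 405/40.5 + 20.8×0.4333 + 3 = 22.013 cmH2O; new PIP = 22.013 + (2.963) = 24.976 cmH2O.

25.0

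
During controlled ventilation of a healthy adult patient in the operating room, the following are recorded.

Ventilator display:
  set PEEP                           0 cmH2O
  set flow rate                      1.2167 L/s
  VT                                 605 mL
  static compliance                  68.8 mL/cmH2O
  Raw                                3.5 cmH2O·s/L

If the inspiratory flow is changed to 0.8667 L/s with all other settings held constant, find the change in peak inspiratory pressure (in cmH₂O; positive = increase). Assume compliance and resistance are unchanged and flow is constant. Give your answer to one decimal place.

PIP = Vt/C + R·V̇ + PEEP (constant-flow equation of motion).
Only the resistive term changes: ΔPIP = R × ΔV̇ = 3.5 × (0.8667 − 1.2167) = 3.5 × -0.35 = -1.225 cmH2O.

-1.2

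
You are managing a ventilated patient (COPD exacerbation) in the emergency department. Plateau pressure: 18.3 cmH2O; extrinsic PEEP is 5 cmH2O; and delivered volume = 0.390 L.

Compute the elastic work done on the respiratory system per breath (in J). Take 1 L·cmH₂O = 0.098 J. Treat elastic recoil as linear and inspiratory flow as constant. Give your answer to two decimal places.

0.25

Elastic work ≈ ½ × (Pplat − PEEP) × Vt = 0.5 × (18.3 − 5) × 0.390 L = 0.5 × 13.3 × 0.390 = 2.594 L·cmH2O.
× 0.098 J/(L·cmH2O) → 0.2542 J.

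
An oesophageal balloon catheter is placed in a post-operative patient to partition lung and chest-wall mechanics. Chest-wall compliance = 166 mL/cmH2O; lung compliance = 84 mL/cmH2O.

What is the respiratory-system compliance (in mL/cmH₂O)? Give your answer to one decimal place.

55.8

Lung and chest wall are elastances in series: 1/Crs = 1/CL + 1/Ccw.
1/Crs = 1/84 + 1/166 = 0.01793.
Crs = 55.772 mL/cmH2O.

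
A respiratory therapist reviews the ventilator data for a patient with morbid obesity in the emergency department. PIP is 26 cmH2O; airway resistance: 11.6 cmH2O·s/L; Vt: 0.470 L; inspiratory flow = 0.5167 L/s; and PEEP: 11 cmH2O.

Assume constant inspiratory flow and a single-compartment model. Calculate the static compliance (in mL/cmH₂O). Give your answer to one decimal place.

Equation of motion (constant flow): PIP = Vt/C + R·V̇ + PEEP.
Vt/C = PIP − R·V̇ − PEEP = 26 − 11.6×0.5167 − 11 = 26 − 5.994 − 11 = 9.006 cmH2O.
C = Vt / 9.006 = 470 / 9.006 = 52.187 mL/cmH2O.

52.2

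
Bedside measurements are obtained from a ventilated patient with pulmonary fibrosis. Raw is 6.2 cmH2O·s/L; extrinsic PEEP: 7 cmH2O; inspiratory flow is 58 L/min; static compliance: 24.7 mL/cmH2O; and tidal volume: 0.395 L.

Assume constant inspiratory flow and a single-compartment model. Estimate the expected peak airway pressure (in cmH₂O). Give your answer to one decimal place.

29.0

Flow: 58 L/min ÷ 60 = 0.9667 L/s.
Equation of motion (constant flow): PIP = Vt/C + R·V̇ + PEEP.
PIP = 395/24.7 + 6.2×0.9667 + 7 = 15.992 + 5.994 + 7 = 28.986 cmH2O.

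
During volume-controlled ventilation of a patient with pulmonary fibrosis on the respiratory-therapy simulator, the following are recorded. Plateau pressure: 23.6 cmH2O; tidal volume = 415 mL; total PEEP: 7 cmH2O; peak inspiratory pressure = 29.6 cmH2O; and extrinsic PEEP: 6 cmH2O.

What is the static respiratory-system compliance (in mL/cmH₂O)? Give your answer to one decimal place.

End-expiratory occlusion gives total PEEP = 7 cmH2O (intrinsic PEEP = 7 − 6 = 1). Use total PEEP for the elastic gradient.
Cstat = Vt / (Pplat − PEEPtotal) = 415 / (23.6 − 7) = 415 / 16.6 = 25.0 mL/cmH2O.

25.0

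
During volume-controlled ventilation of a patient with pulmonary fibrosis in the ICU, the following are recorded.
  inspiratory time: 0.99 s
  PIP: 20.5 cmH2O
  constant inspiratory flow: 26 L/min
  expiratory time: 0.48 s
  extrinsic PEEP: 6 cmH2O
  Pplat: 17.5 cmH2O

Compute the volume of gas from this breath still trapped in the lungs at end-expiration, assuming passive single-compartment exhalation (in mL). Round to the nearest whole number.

67

Flow: 26 L/min ÷ 60 = 0.4333 L/s.
Vt = flow × Ti = 0.4333 L/s × 0.99 s × 1000 mL/L = 428.97 mL.
R = (PIP − Pplat)/V̇ = (20.5 − 17.5) / 0.4333 = 3.0/0.4333 = 6.924 cmH2O·s/L.
C = Vt/(Pplat − PEEP) = 428.97 / (17.5 − 6) = 428.97/11.5 = 37.302 mL/cmH2O.
τ = R × C = 6.924 × 0.0373 L/cmH2O = 0.2583 s.
Fraction remaining = e^(−Te/τ) = e^(−0.48/0.2583) = 0.1559.
Trapped volume = 428.97 × 0.1559 = 66.876 mL.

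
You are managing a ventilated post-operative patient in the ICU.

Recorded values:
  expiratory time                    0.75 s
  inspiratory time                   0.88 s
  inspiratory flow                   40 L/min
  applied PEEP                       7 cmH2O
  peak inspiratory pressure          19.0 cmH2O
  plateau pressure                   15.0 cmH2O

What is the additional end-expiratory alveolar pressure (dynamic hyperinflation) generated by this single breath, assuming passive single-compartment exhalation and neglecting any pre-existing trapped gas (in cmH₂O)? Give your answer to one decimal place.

1.5

Flow: 40 L/min ÷ 60 = 0.6667 L/s.
Vt = flow × Ti = 0.6667 L/s × 0.88 s × 1000 mL/L = 586.7 mL.
R = (PIP − Pplat)/V̇ = (19.0 − 15.0) / 0.6667 = 4.0/0.6667 = 6.0 cmH2O·s/L.
C = Vt/(Pplat − PEEP) = 586.7 / (15.0 − 7) = 586.7/8.0 = 73.338 mL/cmH2O.
τ = R × C = 6.0 × 0.07334 L/cmH2O = 0.44 s.
Fraction remaining = e^(−Te/τ) = e^(−0.75/0.44) = 0.1819; trapped volume = 586.7 × 0.1819 = 106.72 mL.
Additional alveolar pressure from trapping ≈ V_trapped / C = 106.72 / 73.338 = 1.455 cmH2O.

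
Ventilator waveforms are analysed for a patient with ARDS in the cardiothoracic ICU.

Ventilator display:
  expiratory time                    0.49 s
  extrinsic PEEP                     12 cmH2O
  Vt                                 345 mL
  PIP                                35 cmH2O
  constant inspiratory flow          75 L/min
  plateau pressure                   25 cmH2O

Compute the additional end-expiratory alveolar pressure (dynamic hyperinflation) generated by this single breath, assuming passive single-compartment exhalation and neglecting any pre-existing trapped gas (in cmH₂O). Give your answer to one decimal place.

Flow: 75 L/min ÷ 60 = 1.25 L/s.
R = (PIP − Pplat)/V̇ = (35 − 25) / 1.25 = 10.0/1.25 = 8.0 cmH2O·s/L.
C = Vt/(Pplat − PEEP) = 345.0 / (25 − 12) = 345.0/13.0 = 26.538 mL/cmH2O.
τ = R × C = 8.0 × 0.02654 L/cmH2O = 0.2123 s.
Fraction remaining = e^(−Te/τ) = e^(−0.49/0.2123) = 0.09945; trapped volume = 345.0 × 0.09945 = 34.31 mL.
Additional alveolar pressure from trapping ≈ V_trapped / C = 34.31 / 26.538 = 1.293 cmH2O.

1.3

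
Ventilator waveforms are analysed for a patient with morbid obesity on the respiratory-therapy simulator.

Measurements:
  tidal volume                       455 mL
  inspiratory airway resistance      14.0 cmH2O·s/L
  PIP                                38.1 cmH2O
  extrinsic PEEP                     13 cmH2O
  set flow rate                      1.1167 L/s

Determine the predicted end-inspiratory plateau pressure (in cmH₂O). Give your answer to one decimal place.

22.5

Pplat = PIP − Raw × flow = 38.1 − 14.0 × 1.1167 = 38.1 − 15.634 = 22.466 cmH2O.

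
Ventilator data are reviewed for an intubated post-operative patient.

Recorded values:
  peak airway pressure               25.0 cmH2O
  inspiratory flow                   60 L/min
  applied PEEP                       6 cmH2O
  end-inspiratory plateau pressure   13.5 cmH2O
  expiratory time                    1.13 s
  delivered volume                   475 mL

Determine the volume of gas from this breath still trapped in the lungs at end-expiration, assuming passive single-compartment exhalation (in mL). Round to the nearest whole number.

Flow: 60 L/min ÷ 60 = 1 L/s.
R = (PIP − Pplat)/V̇ = (25.0 − 13.5) / 1 = 11.5/1 = 11.5 cmH2O·s/L.
C = Vt/(Pplat − PEEP) = 475.0 / (13.5 − 6) = 475.0/7.5 = 63.333 mL/cmH2O.
τ = R × C = 11.5 × 0.06333 L/cmH2O = 0.7283 s.
Fraction remaining = e^(−Te/τ) = e^(−1.13/0.7283) = 0.2119.
Trapped volume = 475.0 × 0.2119 = 100.65 mL.

101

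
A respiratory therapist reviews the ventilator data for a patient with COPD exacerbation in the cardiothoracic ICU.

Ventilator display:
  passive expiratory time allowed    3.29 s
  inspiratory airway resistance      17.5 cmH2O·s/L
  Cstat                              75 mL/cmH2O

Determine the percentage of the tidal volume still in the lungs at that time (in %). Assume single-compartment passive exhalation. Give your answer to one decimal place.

8.2

τ = R × C = 17.5 × 75 mL/cmH2O = 17.5 × 0.075 L/cmH2O = 1.313 s.
Passive exhalation: V(t)/V₀ = e^(−t/τ) = e^(−3.29/1.313) = 0.08162.
Fraction remaining = 0.08162 → 8.162%.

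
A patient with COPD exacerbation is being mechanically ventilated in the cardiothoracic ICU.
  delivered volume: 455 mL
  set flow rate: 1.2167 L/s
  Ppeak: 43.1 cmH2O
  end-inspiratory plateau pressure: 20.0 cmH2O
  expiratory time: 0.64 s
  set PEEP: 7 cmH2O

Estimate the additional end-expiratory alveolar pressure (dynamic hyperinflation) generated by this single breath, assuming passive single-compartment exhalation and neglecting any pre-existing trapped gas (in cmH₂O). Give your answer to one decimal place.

5.0

R = (PIP − Pplat)/V̇ = (43.1 − 20.0) / 1.2167 = 23.1/1.2167 = 18.986 cmH2O·s/L.
C = Vt/(Pplat − PEEP) = 455.0 / (20.0 − 7) = 455.0/13.0 = 35.0 mL/cmH2O.
τ = R × C = 18.986 × 0.035 L/cmH2O = 0.6645 s.
Fraction remaining = e^(−Te/τ) = e^(−0.64/0.6645) = 0.3817; trapped volume = 455.0 × 0.3817 = 173.67 mL.
Additional alveolar pressure from trapping ≈ V_trapped / C = 173.67 / 35.0 = 4.962 cmH2O.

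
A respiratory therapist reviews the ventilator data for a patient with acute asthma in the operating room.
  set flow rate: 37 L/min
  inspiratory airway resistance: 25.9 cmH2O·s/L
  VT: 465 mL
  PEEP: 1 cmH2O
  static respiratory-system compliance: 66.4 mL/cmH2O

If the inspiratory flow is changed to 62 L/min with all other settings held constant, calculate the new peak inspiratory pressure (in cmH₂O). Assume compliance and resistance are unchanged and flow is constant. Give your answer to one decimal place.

34.8

Flow: 37 L/min ÷ 60 = 0.6167 L/s.
New flow: 62 L/min ÷ 60 = 1.0333 L/s.
PIP = Vt/C + R·V̇ + PEEP (constant-flow equation of motion).
Only the resistive term changes: ΔPIP = R × ΔV̇ = 25.9 × (1.0333 − 0.6167) = 25.9 × 0.4166 = 10.79 cmH2O.
Original PIP = 465/66.4 + 25.9×0.6167 + 1 = 23.976 cmH2O; new PIP = 23.976 + (10.79) = 34.766 cmH2O.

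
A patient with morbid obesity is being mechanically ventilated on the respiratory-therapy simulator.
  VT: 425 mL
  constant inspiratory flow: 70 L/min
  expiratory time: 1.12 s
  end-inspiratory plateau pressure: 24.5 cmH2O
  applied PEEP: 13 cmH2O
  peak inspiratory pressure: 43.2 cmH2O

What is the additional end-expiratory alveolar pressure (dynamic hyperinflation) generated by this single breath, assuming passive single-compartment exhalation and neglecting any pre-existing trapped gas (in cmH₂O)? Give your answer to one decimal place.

1.7

Flow: 70 L/min ÷ 60 = 1.1667 L/s.
R = (PIP − Pplat)/V̇ = (43.2 − 24.5) / 1.1667 = 18.7/1.1667 = 16.028 cmH2O·s/L.
C = Vt/(Pplat − PEEP) = 425.0 / (24.5 − 13) = 425.0/11.5 = 36.957 mL/cmH2O.
τ = R × C = 16.028 × 0.03696 L/cmH2O = 0.5924 s.
Fraction remaining = e^(−Te/τ) = e^(−1.12/0.5924) = 0.151; trapped volume = 425.0 × 0.151 = 64.175 mL.
Additional alveolar pressure from trapping ≈ V_trapped / C = 64.175 / 36.957 = 1.736 cmH2O.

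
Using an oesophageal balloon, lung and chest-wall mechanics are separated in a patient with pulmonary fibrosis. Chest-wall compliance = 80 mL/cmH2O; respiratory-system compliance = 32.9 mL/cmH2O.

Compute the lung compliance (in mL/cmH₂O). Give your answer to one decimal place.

55.9

1/CL = 1/Crs − 1/Ccw.
1/CL = 1/32.9 − 1/80 = 0.0179.
CL = 55.866 mL/cmH2O.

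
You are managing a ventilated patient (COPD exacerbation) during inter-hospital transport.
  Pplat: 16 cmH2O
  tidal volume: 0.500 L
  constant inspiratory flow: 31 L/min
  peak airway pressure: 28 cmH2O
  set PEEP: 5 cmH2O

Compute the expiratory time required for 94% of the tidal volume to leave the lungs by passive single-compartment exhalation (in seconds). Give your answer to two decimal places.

Flow: 31 L/min ÷ 60 = 0.5167 L/s.
R = (PIP − Pplat)/V̇ = (28 − 16) / 0.5167 = 12.0/0.5167 = 23.224 cmH2O·s/L.
C = Vt/(Pplat − PEEP) = 500.0 / (16 − 5) = 500.0/11.0 = 45.455 mL/cmH2O.
τ = R × C = 23.224 × 0.04546 L/cmH2O = 1.056 s.
t = −τ·ln(1 − 0.94) = −1.056·ln(0.06) = 2.971 s.

2.97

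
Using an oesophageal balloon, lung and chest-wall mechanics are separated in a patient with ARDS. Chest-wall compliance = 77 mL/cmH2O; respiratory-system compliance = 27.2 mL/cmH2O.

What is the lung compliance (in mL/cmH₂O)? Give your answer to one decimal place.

1/CL = 1/Crs − 1/Ccw.
1/CL = 1/27.2 − 1/77 = 0.02378.
CL = 42.052 mL/cmH2O.

42.1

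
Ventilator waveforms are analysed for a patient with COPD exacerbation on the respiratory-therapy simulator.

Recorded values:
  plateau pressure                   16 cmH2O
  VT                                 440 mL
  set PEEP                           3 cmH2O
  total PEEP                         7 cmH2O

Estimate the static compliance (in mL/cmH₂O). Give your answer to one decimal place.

48.9

End-expiratory occlusion gives total PEEP = 7 cmH2O (intrinsic PEEP = 7 − 3 = 4). Use total PEEP for the elastic gradient.
Cstat = Vt / (Pplat − PEEPtotal) = 440 / (16 − 7) = 440 / 9.0 = 48.889 mL/cmH2O.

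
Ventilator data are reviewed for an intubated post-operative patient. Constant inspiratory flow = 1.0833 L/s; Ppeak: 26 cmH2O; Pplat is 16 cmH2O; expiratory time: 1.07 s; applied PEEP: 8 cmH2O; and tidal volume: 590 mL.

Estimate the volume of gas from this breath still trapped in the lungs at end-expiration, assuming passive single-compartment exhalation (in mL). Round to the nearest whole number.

R = (PIP − Pplat)/V̇ = (26 − 16) / 1.0833 = 10.0/1.0833 = 9.231 cmH2O·s/L.
C = Vt/(Pplat − PEEP) = 590.0 / (16 − 8) = 590.0/8.0 = 73.75 mL/cmH2O.
τ = R × C = 9.231 × 0.07375 L/cmH2O = 0.6808 s.
Fraction remaining = e^(−Te/τ) = e^(−1.07/0.6808) = 0.2077.
Trapped volume = 590.0 × 0.2077 = 122.54 mL.

123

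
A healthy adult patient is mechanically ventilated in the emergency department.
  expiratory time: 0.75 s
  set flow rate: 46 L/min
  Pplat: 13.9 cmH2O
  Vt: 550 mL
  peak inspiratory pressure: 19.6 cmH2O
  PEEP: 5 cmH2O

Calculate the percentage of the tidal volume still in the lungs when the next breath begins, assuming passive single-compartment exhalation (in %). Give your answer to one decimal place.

19.5

Flow: 46 L/min ÷ 60 = 0.7667 L/s.
R = (PIP − Pplat)/V̇ = (19.6 − 13.9) / 0.7667 = 5.7/0.7667 = 7.434 cmH2O·s/L.
C = Vt/(Pplat − PEEP) = 550.0 / (13.9 − 5) = 550.0/8.9 = 61.798 mL/cmH2O.
τ = R × C = 7.434 × 0.0618 L/cmH2O = 0.4594 s.
Fraction remaining at end-expiration = e^(−Te/τ) = e^(−0.75/0.4594) = 0.1954 → 19.54%.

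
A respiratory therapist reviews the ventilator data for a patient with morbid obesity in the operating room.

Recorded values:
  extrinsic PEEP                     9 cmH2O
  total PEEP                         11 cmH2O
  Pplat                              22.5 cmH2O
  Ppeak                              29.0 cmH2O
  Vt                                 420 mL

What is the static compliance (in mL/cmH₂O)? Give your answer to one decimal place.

36.5

End-expiratory occlusion gives total PEEP = 11 cmH2O (intrinsic PEEP = 11 − 9 = 2). Use total PEEP for the elastic gradient.
Cstat = Vt / (Pplat − PEEPtotal) = 420 / (22.5 − 11) = 420 / 11.5 = 36.522 mL/cmH2O.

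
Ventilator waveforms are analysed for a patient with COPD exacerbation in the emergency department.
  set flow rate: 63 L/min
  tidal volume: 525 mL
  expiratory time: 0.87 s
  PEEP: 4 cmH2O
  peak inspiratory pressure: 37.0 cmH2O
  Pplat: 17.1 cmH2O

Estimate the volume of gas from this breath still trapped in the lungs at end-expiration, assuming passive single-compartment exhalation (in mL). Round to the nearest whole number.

167

Flow: 63 L/min ÷ 60 = 1.05 L/s.
R = (PIP − Pplat)/V̇ = (37.0 − 17.1) / 1.05 = 19.9/1.05 = 18.952 cmH2O·s/L.
C = Vt/(Pplat − PEEP) = 525.0 / (17.1 − 4) = 525.0/13.1 = 40.076 mL/cmH2O.
τ = R × C = 18.952 × 0.04008 L/cmH2O = 0.7596 s.
Fraction remaining = e^(−Te/τ) = e^(−0.87/0.7596) = 0.3181.
Trapped volume = 525.0 × 0.3181 = 167.0 mL.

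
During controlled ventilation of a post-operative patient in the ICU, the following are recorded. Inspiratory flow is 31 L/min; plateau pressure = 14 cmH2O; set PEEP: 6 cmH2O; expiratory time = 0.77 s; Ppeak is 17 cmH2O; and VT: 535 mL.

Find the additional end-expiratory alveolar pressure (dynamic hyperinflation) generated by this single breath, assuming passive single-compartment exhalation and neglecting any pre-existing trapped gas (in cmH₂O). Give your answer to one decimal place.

1.1

Flow: 31 L/min ÷ 60 = 0.5167 L/s.
R = (PIP − Pplat)/V̇ = (17 − 14) / 0.5167 = 3.0/0.5167 = 5.806 cmH2O·s/L.
C = Vt/(Pplat − PEEP) = 535.0 / (14 − 6) = 535.0/8.0 = 66.875 mL/cmH2O.
τ = R × C = 5.806 × 0.06688 L/cmH2O = 0.3883 s.
Fraction remaining = e^(−Te/τ) = e^(−0.77/0.3883) = 0.1377; trapped volume = 535.0 × 0.1377 = 73.67 mL.
Additional alveolar pressure from trapping ≈ V_trapped / C = 73.67 / 66.875 = 1.102 cmH2O.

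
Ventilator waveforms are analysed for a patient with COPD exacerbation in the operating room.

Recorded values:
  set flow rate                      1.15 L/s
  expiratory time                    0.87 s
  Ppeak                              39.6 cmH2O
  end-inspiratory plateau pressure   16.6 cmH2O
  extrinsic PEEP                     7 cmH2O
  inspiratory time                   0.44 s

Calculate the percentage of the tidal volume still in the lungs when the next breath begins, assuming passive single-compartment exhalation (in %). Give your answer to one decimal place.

Vt = flow × Ti = 1.15 L/s × 0.44 s × 1000 mL/L = 506.0 mL.
R = (PIP − Pplat)/V̇ = (39.6 − 16.6) / 1.15 = 23.0/1.15 = 20.0 cmH2O·s/L.
C = Vt/(Pplat − PEEP) = 506.0 / (16.6 − 7) = 506.0/9.6 = 52.708 mL/cmH2O.
τ = R × C = 20.0 × 0.05271 L/cmH2O = 1.054 s.
Fraction remaining at end-expiration = e^(−Te/τ) = e^(−0.87/1.054) = 0.438 → 43.8%.

43.8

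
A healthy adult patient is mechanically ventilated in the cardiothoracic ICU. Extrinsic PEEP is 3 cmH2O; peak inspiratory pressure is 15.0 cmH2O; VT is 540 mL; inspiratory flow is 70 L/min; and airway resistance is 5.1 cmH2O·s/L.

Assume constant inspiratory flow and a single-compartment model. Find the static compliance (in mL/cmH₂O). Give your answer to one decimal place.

89.3

Flow: 70 L/min ÷ 60 = 1.1667 L/s.
Equation of motion (constant flow): PIP = Vt/C + R·V̇ + PEEP.
Vt/C = PIP − R·V̇ − PEEP = 15.0 − 5.1×1.1667 − 3 = 15.0 − 5.95 − 3 = 6.05 cmH2O.
C = Vt / 6.05 = 540 / 6.05 = 89.256 mL/cmH2O.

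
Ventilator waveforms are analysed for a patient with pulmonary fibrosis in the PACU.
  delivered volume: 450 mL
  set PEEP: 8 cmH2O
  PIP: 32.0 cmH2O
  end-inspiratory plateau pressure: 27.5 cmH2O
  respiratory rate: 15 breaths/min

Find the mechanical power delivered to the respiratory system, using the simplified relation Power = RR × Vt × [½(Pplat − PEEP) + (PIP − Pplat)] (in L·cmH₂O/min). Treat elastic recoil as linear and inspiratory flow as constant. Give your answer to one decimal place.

Per-breath work = Vt × [½(Pplat−PEEP) + (PIP−Pplat)] = 0.450 × [0.5×19.5 + 4.5] = 0.450 × 14.25 = 6.413 L·cmH2O.
Power = 15 × 6.413 = 96.195 L·cmH2O/min.

96.2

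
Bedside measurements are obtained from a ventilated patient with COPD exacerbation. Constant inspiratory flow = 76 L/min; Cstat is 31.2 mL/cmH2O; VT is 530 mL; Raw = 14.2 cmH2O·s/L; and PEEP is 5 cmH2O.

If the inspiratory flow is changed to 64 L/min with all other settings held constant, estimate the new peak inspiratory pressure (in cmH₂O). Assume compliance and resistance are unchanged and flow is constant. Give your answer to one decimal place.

Flow: 76 L/min ÷ 60 = 1.2667 L/s.
New flow: 64 L/min ÷ 60 = 1.0667 L/s.
PIP = Vt/C + R·V̇ + PEEP (constant-flow equation of motion).
Only the resistive term changes: ΔPIP = R × ΔV̇ = 14.2 × (1.0667 − 1.2667) = 14.2 × -0.2 = -2.84 cmH2O.
Original PIP = 530/31.2 + 14.2×1.2667 + 5 = 39.974 cmH2O; new PIP = 39.974 + (-2.84) = 37.134 cmH2O.

37.1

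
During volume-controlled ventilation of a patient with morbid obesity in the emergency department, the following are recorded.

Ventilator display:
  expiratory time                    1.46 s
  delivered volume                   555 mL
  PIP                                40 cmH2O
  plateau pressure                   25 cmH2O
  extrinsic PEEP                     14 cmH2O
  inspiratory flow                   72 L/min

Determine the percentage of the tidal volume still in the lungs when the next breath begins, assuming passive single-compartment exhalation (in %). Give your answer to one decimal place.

Flow: 72 L/min ÷ 60 = 1.2 L/s.
R = (PIP − Pplat)/V̇ = (40 − 25) / 1.2 = 15.0/1.2 = 12.5 cmH2O·s/L.
C = Vt/(Pplat − PEEP) = 555.0 / (25 − 14) = 555.0/11.0 = 50.455 mL/cmH2O.
τ = R × C = 12.5 × 0.05046 L/cmH2O = 0.6308 s.
Fraction remaining at end-expiration = e^(−Te/τ) = e^(−1.46/0.6308) = 0.09881 → 9.881%.

9.9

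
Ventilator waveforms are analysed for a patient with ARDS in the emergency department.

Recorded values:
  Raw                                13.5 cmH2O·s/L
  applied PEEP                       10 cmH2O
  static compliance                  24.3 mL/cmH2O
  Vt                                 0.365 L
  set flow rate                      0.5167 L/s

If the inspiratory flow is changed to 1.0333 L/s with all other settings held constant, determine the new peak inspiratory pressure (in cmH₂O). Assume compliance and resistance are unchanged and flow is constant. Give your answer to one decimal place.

PIP = Vt/C + R·V̇ + PEEP (constant-flow equation of motion).
Only the resistive term changes: ΔPIP = R × ΔV̇ = 13.5 × (1.0333 − 0.5167) = 13.5 × 0.5166 = 6.974 cmH2O.
Original PIP = 365/24.3 + 13.5×0.5167 + 10 = 31.996 cmH2O; new PIP = 31.996 + (6.974) = 38.97 cmH2O.

39.0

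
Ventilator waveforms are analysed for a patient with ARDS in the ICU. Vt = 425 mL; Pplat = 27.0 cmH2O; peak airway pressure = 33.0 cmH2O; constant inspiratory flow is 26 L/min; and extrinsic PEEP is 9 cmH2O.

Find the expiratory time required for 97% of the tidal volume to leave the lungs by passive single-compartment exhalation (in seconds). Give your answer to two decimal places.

Flow: 26 L/min ÷ 60 = 0.4333 L/s.
R = (PIP − Pplat)/V̇ = (33.0 − 27.0) / 0.4333 = 6.0/0.4333 = 13.847 cmH2O·s/L.
C = Vt/(Pplat − PEEP) = 425.0 / (27.0 − 9) = 425.0/18.0 = 23.611 mL/cmH2O.
τ = R × C = 13.847 × 0.02361 L/cmH2O = 0.3269 s.
t = −τ·ln(1 − 0.97) = −0.3269·ln(0.03) = 1.146 s.

1.15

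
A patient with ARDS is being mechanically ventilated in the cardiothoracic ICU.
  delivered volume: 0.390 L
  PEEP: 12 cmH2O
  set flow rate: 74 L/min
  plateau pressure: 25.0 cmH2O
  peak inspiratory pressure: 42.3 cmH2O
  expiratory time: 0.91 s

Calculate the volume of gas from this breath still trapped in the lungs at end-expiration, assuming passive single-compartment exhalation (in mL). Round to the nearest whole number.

45

Flow: 74 L/min ÷ 60 = 1.2333 L/s.
R = (PIP − Pplat)/V̇ = (42.3 − 25.0) / 1.2333 = 17.3/1.2333 = 14.027 cmH2O·s/L.
C = Vt/(Pplat − PEEP) = 390.0 / (25.0 − 12) = 390.0/13.0 = 30.0 mL/cmH2O.
τ = R × C = 14.027 × 0.03 L/cmH2O = 0.4208 s.
Fraction remaining = e^(−Te/τ) = e^(−0.91/0.4208) = 0.115.
Trapped volume = 390.0 × 0.115 = 44.85 mL.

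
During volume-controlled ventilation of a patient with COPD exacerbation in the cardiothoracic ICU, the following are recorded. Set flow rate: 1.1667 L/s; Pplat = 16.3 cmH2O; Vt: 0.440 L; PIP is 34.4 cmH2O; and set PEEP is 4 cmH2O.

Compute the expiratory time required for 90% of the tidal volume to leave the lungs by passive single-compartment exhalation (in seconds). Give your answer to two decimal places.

1.28

R = (PIP − Pplat)/V̇ = (34.4 − 16.3) / 1.1667 = 18.1/1.1667 = 15.514 cmH2O·s/L.
C = Vt/(Pplat − PEEP) = 440.0 / (16.3 − 4) = 440.0/12.3 = 35.772 mL/cmH2O.
τ = R × C = 15.514 × 0.03577 L/cmH2O = 0.5549 s.
t = −τ·ln(1 − 0.90) = −0.5549·ln(0.1) = 1.278 s.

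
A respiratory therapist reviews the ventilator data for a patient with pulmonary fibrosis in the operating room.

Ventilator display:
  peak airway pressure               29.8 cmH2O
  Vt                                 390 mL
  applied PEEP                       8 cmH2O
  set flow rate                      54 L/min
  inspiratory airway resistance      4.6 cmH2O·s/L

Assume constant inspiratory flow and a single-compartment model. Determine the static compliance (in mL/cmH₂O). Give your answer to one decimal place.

Flow: 54 L/min ÷ 60 = 0.9 L/s.
Equation of motion (constant flow): PIP = Vt/C + R·V̇ + PEEP.
Vt/C = PIP − R·V̇ − PEEP = 29.8 − 4.6×0.9 − 8 = 29.8 − 4.14 − 8 = 17.66 cmH2O.
C = Vt / 17.66 = 390 / 17.66 = 22.084 mL/cmH2O.

22.1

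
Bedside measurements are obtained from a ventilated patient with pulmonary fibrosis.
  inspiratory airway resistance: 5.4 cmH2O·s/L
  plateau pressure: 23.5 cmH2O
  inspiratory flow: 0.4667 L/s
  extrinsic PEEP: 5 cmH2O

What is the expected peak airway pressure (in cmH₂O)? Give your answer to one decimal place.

PIP = Pplat + Raw × flow = 23.5 + 5.4 × 0.4667 = 23.5 + 2.52 = 26.02 cmH2O.

26.0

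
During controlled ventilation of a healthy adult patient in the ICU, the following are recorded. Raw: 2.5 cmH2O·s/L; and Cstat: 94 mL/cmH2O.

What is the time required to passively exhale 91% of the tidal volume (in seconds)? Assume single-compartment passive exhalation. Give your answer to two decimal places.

τ = R × C = 2.5 × 94 mL/cmH2O = 2.5 × 0.094 L/cmH2O = 0.235 s.
Exhaled fraction f = 1 − e^(−t/τ) → t = −τ·ln(1 − f) = −0.235·ln(0.09) = 0.5659 s.

0.57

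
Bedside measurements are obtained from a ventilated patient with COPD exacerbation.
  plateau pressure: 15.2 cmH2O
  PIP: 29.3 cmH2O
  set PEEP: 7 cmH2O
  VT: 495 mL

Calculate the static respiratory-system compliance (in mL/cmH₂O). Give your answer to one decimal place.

60.4

Cstat = Vt / (Pplat − PEEP) = 495 / (15.2 − 7) = 495 / 8.2 = 60.366 mL/cmH2O.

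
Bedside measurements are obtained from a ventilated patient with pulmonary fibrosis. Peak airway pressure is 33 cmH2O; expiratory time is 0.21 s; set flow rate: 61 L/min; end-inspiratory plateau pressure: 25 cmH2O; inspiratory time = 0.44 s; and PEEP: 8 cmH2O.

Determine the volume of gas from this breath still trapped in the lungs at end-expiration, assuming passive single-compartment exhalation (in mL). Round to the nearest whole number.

162

Flow: 61 L/min ÷ 60 = 1.0167 L/s.
Vt = flow × Ti = 1.0167 L/s × 0.44 s × 1000 mL/L = 447.35 mL.
R = (PIP − Pplat)/V̇ = (33 − 25) / 1.0167 = 8.0/1.0167 = 7.869 cmH2O·s/L.
C = Vt/(Pplat − PEEP) = 447.35 / (25 − 8) = 447.35/17.0 = 26.315 mL/cmH2O.
τ = R × C = 7.869 × 0.02632 L/cmH2O = 0.2071 s.
Fraction remaining = e^(−Te/τ) = e^(−0.21/0.2071) = 0.3628.
Trapped volume = 447.35 × 0.3628 = 162.3 mL.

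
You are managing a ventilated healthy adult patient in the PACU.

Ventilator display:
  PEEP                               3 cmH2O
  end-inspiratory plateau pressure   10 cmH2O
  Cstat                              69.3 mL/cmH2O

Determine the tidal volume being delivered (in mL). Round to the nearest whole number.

485

Vt = Cstat × (Pplat − PEEP) = 69.3 × (10 − 3) = 69.3 × 7.0 = 485.1 mL.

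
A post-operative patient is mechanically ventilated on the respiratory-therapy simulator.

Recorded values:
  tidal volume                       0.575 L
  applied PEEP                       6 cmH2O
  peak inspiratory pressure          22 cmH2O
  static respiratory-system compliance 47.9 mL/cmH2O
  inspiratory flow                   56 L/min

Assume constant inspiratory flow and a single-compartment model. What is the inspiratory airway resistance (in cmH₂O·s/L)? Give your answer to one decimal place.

4.3

Flow: 56 L/min ÷ 60 = 0.9333 L/s.
Equation of motion (constant flow): PIP = Vt/C + R·V̇ + PEEP.
R·V̇ = PIP − Vt/C − PEEP = 22 − 575/47.9 − 6 = 22 − 12.004 − 6 = 3.996 cmH2O.
R = 3.996 / 0.9333 = 4.282 cmH2O·s/L.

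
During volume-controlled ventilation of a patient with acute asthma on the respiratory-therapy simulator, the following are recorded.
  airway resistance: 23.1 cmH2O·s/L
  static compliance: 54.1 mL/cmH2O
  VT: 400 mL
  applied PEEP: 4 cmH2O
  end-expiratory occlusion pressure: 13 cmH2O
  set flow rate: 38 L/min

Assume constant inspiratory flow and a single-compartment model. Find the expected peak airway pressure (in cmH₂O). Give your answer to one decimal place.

35.0

Flow: 38 L/min ÷ 60 = 0.6333 L/s.
Total PEEP = 13 cmH2O (set 4 + intrinsic 9); this is the baseline alveolar pressure.
Equation of motion (constant flow): PIP = Vt/C + R·V̇ + PEEP.
PIP = 400/54.1 + 23.1×0.6333 + 13 = 7.394 + 14.629 + 13 = 35.023 cmH2O.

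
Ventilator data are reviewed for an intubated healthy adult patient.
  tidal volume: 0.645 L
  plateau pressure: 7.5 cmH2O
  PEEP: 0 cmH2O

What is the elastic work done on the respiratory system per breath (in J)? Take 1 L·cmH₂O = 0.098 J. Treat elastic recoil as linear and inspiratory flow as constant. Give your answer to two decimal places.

0.24

Elastic work ≈ ½ × (Pplat − PEEP) × Vt = 0.5 × (7.5 − 0) × 0.645 L = 0.5 × 7.5 × 0.645 = 2.419 L·cmH2O.
× 0.098 J/(L·cmH2O) → 0.2371 J.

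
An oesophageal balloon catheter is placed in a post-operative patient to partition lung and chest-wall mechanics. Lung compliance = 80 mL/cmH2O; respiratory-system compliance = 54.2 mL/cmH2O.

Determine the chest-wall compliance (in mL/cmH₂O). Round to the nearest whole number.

168

1/Ccw = 1/Crs − 1/CL.
1/Ccw = 1/54.2 − 1/80 = 0.00595.
Ccw = 168.07 mL/cmH2O.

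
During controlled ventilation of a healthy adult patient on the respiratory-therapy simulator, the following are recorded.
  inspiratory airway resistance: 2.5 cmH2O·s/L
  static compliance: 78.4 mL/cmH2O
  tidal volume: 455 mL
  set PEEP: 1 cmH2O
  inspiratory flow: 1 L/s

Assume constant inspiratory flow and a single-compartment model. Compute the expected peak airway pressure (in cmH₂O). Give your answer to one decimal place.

9.3

Equation of motion (constant flow): PIP = Vt/C + R·V̇ + PEEP.
PIP = 455/78.4 + 2.5×1 + 1 = 5.804 + 2.5 + 1 = 9.304 cmH2O.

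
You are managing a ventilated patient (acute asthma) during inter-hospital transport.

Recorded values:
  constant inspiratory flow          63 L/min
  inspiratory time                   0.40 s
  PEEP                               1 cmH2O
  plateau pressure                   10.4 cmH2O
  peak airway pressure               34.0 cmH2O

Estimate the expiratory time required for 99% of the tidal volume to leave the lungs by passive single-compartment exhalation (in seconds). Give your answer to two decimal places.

Flow: 63 L/min ÷ 60 = 1.05 L/s.
Vt = flow × Ti = 1.05 L/s × 0.40 s × 1000 mL/L = 420.0 mL.
R = (PIP − Pplat)/V̇ = (34.0 − 10.4) / 1.05 = 23.6/1.05 = 22.476 cmH2O·s/L.
C = Vt/(Pplat − PEEP) = 420.0 / (10.4 − 1) = 420.0/9.4 = 44.681 mL/cmH2O.
τ = R × C = 22.476 × 0.04468 L/cmH2O = 1.004 s.
t = −τ·ln(1 − 0.99) = −1.004·ln(0.01) = 4.624 s.

4.62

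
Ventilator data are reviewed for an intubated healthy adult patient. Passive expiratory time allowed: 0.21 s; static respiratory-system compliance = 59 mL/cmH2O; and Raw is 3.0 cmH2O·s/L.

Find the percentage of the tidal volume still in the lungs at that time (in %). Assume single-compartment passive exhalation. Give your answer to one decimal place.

30.5

τ = R × C = 3.0 × 59 mL/cmH2O = 3.0 × 0.059 L/cmH2O = 0.177 s.
Passive exhalation: V(t)/V₀ = e^(−t/τ) = e^(−0.21/0.177) = 0.3053.
Fraction remaining = 0.3053 → 30.53%.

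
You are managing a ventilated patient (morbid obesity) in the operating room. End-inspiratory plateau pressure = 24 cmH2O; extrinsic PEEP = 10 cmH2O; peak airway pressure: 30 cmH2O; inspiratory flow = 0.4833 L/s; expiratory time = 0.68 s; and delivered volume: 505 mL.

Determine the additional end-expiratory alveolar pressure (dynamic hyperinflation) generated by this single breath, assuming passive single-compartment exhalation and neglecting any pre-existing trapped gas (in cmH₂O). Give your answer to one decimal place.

3.1

R = (PIP − Pplat)/V̇ = (30 − 24) / 0.4833 = 6.0/0.4833 = 12.415 cmH2O·s/L.
C = Vt/(Pplat − PEEP) = 505.0 / (24 − 10) = 505.0/14.0 = 36.071 mL/cmH2O.
τ = R × C = 12.415 × 0.03607 L/cmH2O = 0.4478 s.
Fraction remaining = e^(−Te/τ) = e^(−0.68/0.4478) = 0.219; trapped volume = 505.0 × 0.219 = 110.6 mL.
Additional alveolar pressure from trapping ≈ V_trapped / C = 110.6 / 36.071 = 3.066 cmH2O.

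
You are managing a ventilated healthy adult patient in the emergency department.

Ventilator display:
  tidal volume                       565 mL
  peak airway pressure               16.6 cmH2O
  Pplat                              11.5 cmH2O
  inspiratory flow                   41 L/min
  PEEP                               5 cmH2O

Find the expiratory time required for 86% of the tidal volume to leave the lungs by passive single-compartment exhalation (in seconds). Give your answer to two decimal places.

Flow: 41 L/min ÷ 60 = 0.6833 L/s.
R = (PIP − Pplat)/V̇ = (16.6 − 11.5) / 0.6833 = 5.1/0.6833 = 7.464 cmH2O·s/L.
C = Vt/(Pplat − PEEP) = 565.0 / (11.5 − 5) = 565.0/6.5 = 86.923 mL/cmH2O.
τ = R × C = 7.464 × 0.08692 L/cmH2O = 0.6488 s.
t = −τ·ln(1 − 0.86) = −0.6488·ln(0.14) = 1.276 s.

1.28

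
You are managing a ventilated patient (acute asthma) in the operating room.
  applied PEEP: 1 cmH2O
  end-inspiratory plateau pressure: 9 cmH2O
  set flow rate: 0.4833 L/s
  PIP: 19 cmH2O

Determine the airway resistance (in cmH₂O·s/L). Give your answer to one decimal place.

Raw = (PIP − Pplat) / flow = (19 − 9) / 0.4833 = 10.0 / 0.4833 = 20.691 cmH2O·s/L.

20.7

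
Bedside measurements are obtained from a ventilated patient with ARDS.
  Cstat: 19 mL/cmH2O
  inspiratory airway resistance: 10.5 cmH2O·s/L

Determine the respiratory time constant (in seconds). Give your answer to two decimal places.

τ = R × C = 10.5 × 19 mL/cmH2O = 10.5 × 0.019 L/cmH2O = 0.1995 s.

0.20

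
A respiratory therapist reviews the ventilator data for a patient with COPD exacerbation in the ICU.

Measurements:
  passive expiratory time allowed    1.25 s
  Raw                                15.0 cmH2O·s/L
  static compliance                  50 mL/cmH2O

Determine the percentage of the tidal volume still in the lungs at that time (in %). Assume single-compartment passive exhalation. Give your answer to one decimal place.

18.9

τ = R × C = 15.0 × 50 mL/cmH2O = 15.0 × 0.050 L/cmH2O = 0.75 s.
Passive exhalation: V(t)/V₀ = e^(−t/τ) = e^(−1.25/0.75) = 0.1889.
Fraction remaining = 0.1889 → 18.89%.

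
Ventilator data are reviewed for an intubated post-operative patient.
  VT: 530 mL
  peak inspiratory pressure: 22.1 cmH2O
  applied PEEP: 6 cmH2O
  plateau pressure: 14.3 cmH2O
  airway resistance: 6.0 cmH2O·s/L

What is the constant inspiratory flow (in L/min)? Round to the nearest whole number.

flow = (PIP − Pplat) / Raw = (22.1 − 14.3) / 6.0 = 1.3 L/s × 60 = 78.0 L/min.

78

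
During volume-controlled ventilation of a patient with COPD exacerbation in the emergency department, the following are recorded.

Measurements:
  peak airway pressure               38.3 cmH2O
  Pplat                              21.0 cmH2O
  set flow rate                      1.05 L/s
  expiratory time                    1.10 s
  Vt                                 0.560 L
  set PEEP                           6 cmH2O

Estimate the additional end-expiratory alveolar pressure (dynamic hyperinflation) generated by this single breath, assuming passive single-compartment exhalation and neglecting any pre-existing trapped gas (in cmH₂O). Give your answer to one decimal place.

R = (PIP − Pplat)/V̇ = (38.3 − 21.0) / 1.05 = 17.3/1.05 = 16.476 cmH2O·s/L.
C = Vt/(Pplat − PEEP) = 560.0 / (21.0 − 6) = 560.0/15.0 = 37.333 mL/cmH2O.
τ = R × C = 16.476 × 0.03733 L/cmH2O = 0.615 s.
Fraction remaining = e^(−Te/τ) = e^(−1.10/0.615) = 0.1672; trapped volume = 560.0 × 0.1672 = 93.632 mL.
Additional alveolar pressure from trapping ≈ V_trapped / C = 93.632 / 37.333 = 2.508 cmH2O.

2.5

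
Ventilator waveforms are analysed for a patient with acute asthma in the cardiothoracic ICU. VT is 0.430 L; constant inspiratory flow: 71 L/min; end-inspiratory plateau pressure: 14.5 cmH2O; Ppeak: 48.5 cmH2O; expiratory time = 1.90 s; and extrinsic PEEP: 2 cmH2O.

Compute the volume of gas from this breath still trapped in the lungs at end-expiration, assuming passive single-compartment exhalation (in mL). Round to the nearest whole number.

63

Flow: 71 L/min ÷ 60 = 1.1833 L/s.
R = (PIP − Pplat)/V̇ = (48.5 − 14.5) / 1.1833 = 34.0/1.1833 = 28.733 cmH2O·s/L.
C = Vt/(Pplat − PEEP) = 430.0 / (14.5 − 2) = 430.0/12.5 = 34.4 mL/cmH2O.
τ = R × C = 28.733 × 0.0344 L/cmH2O = 0.9884 s.
Fraction remaining = e^(−Te/τ) = e^(−1.90/0.9884) = 0.1463.
Trapped volume = 430.0 × 0.1463 = 62.909 mL.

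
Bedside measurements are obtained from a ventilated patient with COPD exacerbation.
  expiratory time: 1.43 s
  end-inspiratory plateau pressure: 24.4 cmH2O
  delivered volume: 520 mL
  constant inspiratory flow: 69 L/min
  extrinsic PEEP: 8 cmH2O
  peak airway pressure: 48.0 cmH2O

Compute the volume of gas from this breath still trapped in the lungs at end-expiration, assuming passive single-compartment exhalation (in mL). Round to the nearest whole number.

Flow: 69 L/min ÷ 60 = 1.15 L/s.
R = (PIP − Pplat)/V̇ = (48.0 − 24.4) / 1.15 = 23.6/1.15 = 20.522 cmH2O·s/L.
C = Vt/(Pplat − PEEP) = 520.0 / (24.4 − 8) = 520.0/16.4 = 31.707 mL/cmH2O.
τ = R × C = 20.522 × 0.03171 L/cmH2O = 0.6508 s.
Fraction remaining = e^(−Te/τ) = e^(−1.43/0.6508) = 0.1111.
Trapped volume = 520.0 × 0.1111 = 57.772 mL.

58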